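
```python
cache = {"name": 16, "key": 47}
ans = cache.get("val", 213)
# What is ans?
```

Trace (tracking ans):
cache = {'name': 16, 'key': 47}  # -> cache = {'name': 16, 'key': 47}
ans = cache.get('val', 213)  # -> ans = 213

Answer: 213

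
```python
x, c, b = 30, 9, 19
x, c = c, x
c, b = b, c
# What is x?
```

Trace (tracking x):
x, c, b = (30, 9, 19)  # -> x = 30, c = 9, b = 19
x, c = (c, x)  # -> x = 9, c = 30
c, b = (b, c)  # -> c = 19, b = 30

Answer: 9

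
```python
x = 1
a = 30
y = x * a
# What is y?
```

Answer: 30

Derivation:
Trace (tracking y):
x = 1  # -> x = 1
a = 30  # -> a = 30
y = x * a  # -> y = 30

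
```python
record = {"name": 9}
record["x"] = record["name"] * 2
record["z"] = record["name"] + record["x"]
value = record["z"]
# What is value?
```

Trace (tracking value):
record = {'name': 9}  # -> record = {'name': 9}
record['x'] = record['name'] * 2  # -> record = {'name': 9, 'x': 18}
record['z'] = record['name'] + record['x']  # -> record = {'name': 9, 'x': 18, 'z': 27}
value = record['z']  # -> value = 27

Answer: 27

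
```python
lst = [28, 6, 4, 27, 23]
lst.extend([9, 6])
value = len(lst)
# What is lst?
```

Answer: [28, 6, 4, 27, 23, 9, 6]

Derivation:
Trace (tracking lst):
lst = [28, 6, 4, 27, 23]  # -> lst = [28, 6, 4, 27, 23]
lst.extend([9, 6])  # -> lst = [28, 6, 4, 27, 23, 9, 6]
value = len(lst)  # -> value = 7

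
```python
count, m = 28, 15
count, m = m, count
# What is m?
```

Answer: 28

Derivation:
Trace (tracking m):
count, m = (28, 15)  # -> count = 28, m = 15
count, m = (m, count)  # -> count = 15, m = 28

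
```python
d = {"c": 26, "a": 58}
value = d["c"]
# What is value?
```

Answer: 26

Derivation:
Trace (tracking value):
d = {'c': 26, 'a': 58}  # -> d = {'c': 26, 'a': 58}
value = d['c']  # -> value = 26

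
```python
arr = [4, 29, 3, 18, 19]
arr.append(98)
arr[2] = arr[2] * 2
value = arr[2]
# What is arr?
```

Answer: [4, 29, 6, 18, 19, 98]

Derivation:
Trace (tracking arr):
arr = [4, 29, 3, 18, 19]  # -> arr = [4, 29, 3, 18, 19]
arr.append(98)  # -> arr = [4, 29, 3, 18, 19, 98]
arr[2] = arr[2] * 2  # -> arr = [4, 29, 6, 18, 19, 98]
value = arr[2]  # -> value = 6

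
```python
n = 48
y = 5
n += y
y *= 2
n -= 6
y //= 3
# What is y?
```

Answer: 3

Derivation:
Trace (tracking y):
n = 48  # -> n = 48
y = 5  # -> y = 5
n += y  # -> n = 53
y *= 2  # -> y = 10
n -= 6  # -> n = 47
y //= 3  # -> y = 3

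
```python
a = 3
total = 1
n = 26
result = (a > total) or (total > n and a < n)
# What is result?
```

Answer: True

Derivation:
Trace (tracking result):
a = 3  # -> a = 3
total = 1  # -> total = 1
n = 26  # -> n = 26
result = a > total or (total > n and a < n)  # -> result = True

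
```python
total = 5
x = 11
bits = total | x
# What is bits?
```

Trace (tracking bits):
total = 5  # -> total = 5
x = 11  # -> x = 11
bits = total | x  # -> bits = 15

Answer: 15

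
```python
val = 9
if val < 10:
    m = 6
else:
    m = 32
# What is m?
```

Answer: 6

Derivation:
Trace (tracking m):
val = 9  # -> val = 9
if val < 10:  # condition is True
    m = 6  # -> m = 6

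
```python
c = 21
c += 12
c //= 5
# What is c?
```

Answer: 6

Derivation:
Trace (tracking c):
c = 21  # -> c = 21
c += 12  # -> c = 33
c //= 5  # -> c = 6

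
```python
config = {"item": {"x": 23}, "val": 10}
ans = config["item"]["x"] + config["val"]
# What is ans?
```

Answer: 33

Derivation:
Trace (tracking ans):
config = {'item': {'x': 23}, 'val': 10}  # -> config = {'item': {'x': 23}, 'val': 10}
ans = config['item']['x'] + config['val']  # -> ans = 33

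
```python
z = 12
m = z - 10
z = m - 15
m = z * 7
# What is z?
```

Trace (tracking z):
z = 12  # -> z = 12
m = z - 10  # -> m = 2
z = m - 15  # -> z = -13
m = z * 7  # -> m = -91

Answer: -13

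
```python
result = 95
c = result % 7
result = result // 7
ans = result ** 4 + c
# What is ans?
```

Trace (tracking ans):
result = 95  # -> result = 95
c = result % 7  # -> c = 4
result = result // 7  # -> result = 13
ans = result ** 4 + c  # -> ans = 28565

Answer: 28565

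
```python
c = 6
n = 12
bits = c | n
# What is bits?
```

Answer: 14

Derivation:
Trace (tracking bits):
c = 6  # -> c = 6
n = 12  # -> n = 12
bits = c | n  # -> bits = 14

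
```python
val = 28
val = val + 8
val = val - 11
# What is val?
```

Answer: 25

Derivation:
Trace (tracking val):
val = 28  # -> val = 28
val = val + 8  # -> val = 36
val = val - 11  # -> val = 25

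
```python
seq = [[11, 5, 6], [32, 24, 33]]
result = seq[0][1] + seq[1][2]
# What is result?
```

Trace (tracking result):
seq = [[11, 5, 6], [32, 24, 33]]  # -> seq = [[11, 5, 6], [32, 24, 33]]
result = seq[0][1] + seq[1][2]  # -> result = 38

Answer: 38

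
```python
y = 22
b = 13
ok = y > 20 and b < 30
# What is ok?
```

Trace (tracking ok):
y = 22  # -> y = 22
b = 13  # -> b = 13
ok = y > 20 and b < 30  # -> ok = True

Answer: True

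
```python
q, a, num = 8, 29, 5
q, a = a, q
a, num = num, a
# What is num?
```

Answer: 8

Derivation:
Trace (tracking num):
q, a, num = (8, 29, 5)  # -> q = 8, a = 29, num = 5
q, a = (a, q)  # -> q = 29, a = 8
a, num = (num, a)  # -> a = 5, num = 8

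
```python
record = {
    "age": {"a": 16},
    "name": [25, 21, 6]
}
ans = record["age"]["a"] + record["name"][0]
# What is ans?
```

Trace (tracking ans):
record = {'age': {'a': 16}, 'name': [25, 21, 6]}  # -> record = {'age': {'a': 16}, 'name': [25, 21, 6]}
ans = record['age']['a'] + record['name'][0]  # -> ans = 41

Answer: 41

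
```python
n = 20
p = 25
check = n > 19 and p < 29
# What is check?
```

Trace (tracking check):
n = 20  # -> n = 20
p = 25  # -> p = 25
check = n > 19 and p < 29  # -> check = True

Answer: True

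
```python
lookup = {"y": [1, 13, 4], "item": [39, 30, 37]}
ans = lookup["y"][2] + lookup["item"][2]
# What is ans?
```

Answer: 41

Derivation:
Trace (tracking ans):
lookup = {'y': [1, 13, 4], 'item': [39, 30, 37]}  # -> lookup = {'y': [1, 13, 4], 'item': [39, 30, 37]}
ans = lookup['y'][2] + lookup['item'][2]  # -> ans = 41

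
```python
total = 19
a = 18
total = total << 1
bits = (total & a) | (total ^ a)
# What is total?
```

Trace (tracking total):
total = 19  # -> total = 19
a = 18  # -> a = 18
total = total << 1  # -> total = 38
bits = total & a | total ^ a  # -> bits = 54

Answer: 38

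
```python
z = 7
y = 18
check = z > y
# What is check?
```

Answer: False

Derivation:
Trace (tracking check):
z = 7  # -> z = 7
y = 18  # -> y = 18
check = z > y  # -> check = False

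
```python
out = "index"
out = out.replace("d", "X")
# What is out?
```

Trace (tracking out):
out = 'index'  # -> out = 'index'
out = out.replace('d', 'X')  # -> out = 'inXex'

Answer: 'inXex'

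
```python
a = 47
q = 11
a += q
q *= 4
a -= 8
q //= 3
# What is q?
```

Answer: 14

Derivation:
Trace (tracking q):
a = 47  # -> a = 47
q = 11  # -> q = 11
a += q  # -> a = 58
q *= 4  # -> q = 44
a -= 8  # -> a = 50
q //= 3  # -> q = 14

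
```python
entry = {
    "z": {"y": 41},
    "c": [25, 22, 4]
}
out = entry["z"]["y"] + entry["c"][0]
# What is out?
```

Answer: 66

Derivation:
Trace (tracking out):
entry = {'z': {'y': 41}, 'c': [25, 22, 4]}  # -> entry = {'z': {'y': 41}, 'c': [25, 22, 4]}
out = entry['z']['y'] + entry['c'][0]  # -> out = 66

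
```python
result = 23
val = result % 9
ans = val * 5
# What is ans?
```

Answer: 25

Derivation:
Trace (tracking ans):
result = 23  # -> result = 23
val = result % 9  # -> val = 5
ans = val * 5  # -> ans = 25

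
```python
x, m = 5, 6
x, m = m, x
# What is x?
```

Answer: 6

Derivation:
Trace (tracking x):
x, m = (5, 6)  # -> x = 5, m = 6
x, m = (m, x)  # -> x = 6, m = 5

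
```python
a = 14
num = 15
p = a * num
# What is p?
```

Trace (tracking p):
a = 14  # -> a = 14
num = 15  # -> num = 15
p = a * num  # -> p = 210

Answer: 210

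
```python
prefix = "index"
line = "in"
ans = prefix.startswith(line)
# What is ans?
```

Trace (tracking ans):
prefix = 'index'  # -> prefix = 'index'
line = 'in'  # -> line = 'in'
ans = prefix.startswith(line)  # -> ans = True

Answer: True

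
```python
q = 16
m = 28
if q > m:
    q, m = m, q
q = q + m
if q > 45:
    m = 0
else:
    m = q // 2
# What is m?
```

Trace (tracking m):
q = 16  # -> q = 16
m = 28  # -> m = 28
if q > m:  # condition is False
q = q + m  # -> q = 44
if q > 45:  # condition is False
else:
    m = q // 2  # -> m = 22

Answer: 22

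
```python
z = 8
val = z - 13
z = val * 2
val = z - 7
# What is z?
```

Trace (tracking z):
z = 8  # -> z = 8
val = z - 13  # -> val = -5
z = val * 2  # -> z = -10
val = z - 7  # -> val = -17

Answer: -10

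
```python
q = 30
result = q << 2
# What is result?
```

Trace (tracking result):
q = 30  # -> q = 30
result = q << 2  # -> result = 120

Answer: 120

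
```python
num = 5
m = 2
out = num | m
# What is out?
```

Answer: 7

Derivation:
Trace (tracking out):
num = 5  # -> num = 5
m = 2  # -> m = 2
out = num | m  # -> out = 7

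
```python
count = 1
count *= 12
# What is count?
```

Answer: 12

Derivation:
Trace (tracking count):
count = 1  # -> count = 1
count *= 12  # -> count = 12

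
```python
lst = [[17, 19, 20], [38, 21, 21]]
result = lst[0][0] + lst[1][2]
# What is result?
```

Answer: 38

Derivation:
Trace (tracking result):
lst = [[17, 19, 20], [38, 21, 21]]  # -> lst = [[17, 19, 20], [38, 21, 21]]
result = lst[0][0] + lst[1][2]  # -> result = 38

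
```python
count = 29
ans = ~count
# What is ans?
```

Answer: -30

Derivation:
Trace (tracking ans):
count = 29  # -> count = 29
ans = ~count  # -> ans = -30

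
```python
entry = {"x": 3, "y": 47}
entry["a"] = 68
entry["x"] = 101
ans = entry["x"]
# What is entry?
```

Trace (tracking entry):
entry = {'x': 3, 'y': 47}  # -> entry = {'x': 3, 'y': 47}
entry['a'] = 68  # -> entry = {'x': 3, 'y': 47, 'a': 68}
entry['x'] = 101  # -> entry = {'x': 101, 'y': 47, 'a': 68}
ans = entry['x']  # -> ans = 101

Answer: {'x': 101, 'y': 47, 'a': 68}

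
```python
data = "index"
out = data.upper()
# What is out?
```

Answer: 'INDEX'

Derivation:
Trace (tracking out):
data = 'index'  # -> data = 'index'
out = data.upper()  # -> out = 'INDEX'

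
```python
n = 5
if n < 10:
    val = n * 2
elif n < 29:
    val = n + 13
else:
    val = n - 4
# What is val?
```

Answer: 10

Derivation:
Trace (tracking val):
n = 5  # -> n = 5
if n < 10:  # condition is True
    val = n * 2  # -> val = 10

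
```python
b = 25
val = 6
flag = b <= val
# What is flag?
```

Answer: False

Derivation:
Trace (tracking flag):
b = 25  # -> b = 25
val = 6  # -> val = 6
flag = b <= val  # -> flag = False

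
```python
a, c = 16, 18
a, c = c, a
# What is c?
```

Answer: 16

Derivation:
Trace (tracking c):
a, c = (16, 18)  # -> a = 16, c = 18
a, c = (c, a)  # -> a = 18, c = 16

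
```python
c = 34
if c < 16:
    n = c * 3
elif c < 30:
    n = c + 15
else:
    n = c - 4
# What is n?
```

Answer: 30

Derivation:
Trace (tracking n):
c = 34  # -> c = 34
if c < 16:  # condition is False
elif c < 30:  # condition is False
else:
    n = c - 4  # -> n = 30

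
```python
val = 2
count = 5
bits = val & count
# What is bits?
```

Trace (tracking bits):
val = 2  # -> val = 2
count = 5  # -> count = 5
bits = val & count  # -> bits = 0

Answer: 0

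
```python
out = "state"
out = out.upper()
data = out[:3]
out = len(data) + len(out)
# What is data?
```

Answer: 'STA'

Derivation:
Trace (tracking data):
out = 'state'  # -> out = 'state'
out = out.upper()  # -> out = 'STATE'
data = out[:3]  # -> data = 'STA'
out = len(data) + len(out)  # -> out = 8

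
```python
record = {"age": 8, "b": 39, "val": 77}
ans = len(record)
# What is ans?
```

Answer: 3

Derivation:
Trace (tracking ans):
record = {'age': 8, 'b': 39, 'val': 77}  # -> record = {'age': 8, 'b': 39, 'val': 77}
ans = len(record)  # -> ans = 3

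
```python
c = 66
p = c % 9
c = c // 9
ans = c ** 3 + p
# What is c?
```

Answer: 7

Derivation:
Trace (tracking c):
c = 66  # -> c = 66
p = c % 9  # -> p = 3
c = c // 9  # -> c = 7
ans = c ** 3 + p  # -> ans = 346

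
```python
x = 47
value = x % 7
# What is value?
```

Trace (tracking value):
x = 47  # -> x = 47
value = x % 7  # -> value = 5

Answer: 5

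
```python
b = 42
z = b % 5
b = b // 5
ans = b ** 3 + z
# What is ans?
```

Trace (tracking ans):
b = 42  # -> b = 42
z = b % 5  # -> z = 2
b = b // 5  # -> b = 8
ans = b ** 3 + z  # -> ans = 514

Answer: 514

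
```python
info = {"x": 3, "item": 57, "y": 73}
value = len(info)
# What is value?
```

Answer: 3

Derivation:
Trace (tracking value):
info = {'x': 3, 'item': 57, 'y': 73}  # -> info = {'x': 3, 'item': 57, 'y': 73}
value = len(info)  # -> value = 3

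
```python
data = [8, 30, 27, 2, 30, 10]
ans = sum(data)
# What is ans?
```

Answer: 107

Derivation:
Trace (tracking ans):
data = [8, 30, 27, 2, 30, 10]  # -> data = [8, 30, 27, 2, 30, 10]
ans = sum(data)  # -> ans = 107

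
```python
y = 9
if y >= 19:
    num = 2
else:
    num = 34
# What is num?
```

Answer: 34

Derivation:
Trace (tracking num):
y = 9  # -> y = 9
if y >= 19:  # condition is False
else:
    num = 34  # -> num = 34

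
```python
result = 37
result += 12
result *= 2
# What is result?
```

Answer: 98

Derivation:
Trace (tracking result):
result = 37  # -> result = 37
result += 12  # -> result = 49
result *= 2  # -> result = 98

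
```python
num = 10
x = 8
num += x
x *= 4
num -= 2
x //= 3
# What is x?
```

Answer: 10

Derivation:
Trace (tracking x):
num = 10  # -> num = 10
x = 8  # -> x = 8
num += x  # -> num = 18
x *= 4  # -> x = 32
num -= 2  # -> num = 16
x //= 3  # -> x = 10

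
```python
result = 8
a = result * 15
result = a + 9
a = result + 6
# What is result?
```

Trace (tracking result):
result = 8  # -> result = 8
a = result * 15  # -> a = 120
result = a + 9  # -> result = 129
a = result + 6  # -> a = 135

Answer: 129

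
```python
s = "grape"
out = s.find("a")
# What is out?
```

Trace (tracking out):
s = 'grape'  # -> s = 'grape'
out = s.find('a')  # -> out = 2

Answer: 2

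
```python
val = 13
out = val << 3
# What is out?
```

Answer: 104

Derivation:
Trace (tracking out):
val = 13  # -> val = 13
out = val << 3  # -> out = 104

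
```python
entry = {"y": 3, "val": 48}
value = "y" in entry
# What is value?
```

Trace (tracking value):
entry = {'y': 3, 'val': 48}  # -> entry = {'y': 3, 'val': 48}
value = 'y' in entry  # -> value = True

Answer: True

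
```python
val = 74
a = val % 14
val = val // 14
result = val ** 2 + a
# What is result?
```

Answer: 29

Derivation:
Trace (tracking result):
val = 74  # -> val = 74
a = val % 14  # -> a = 4
val = val // 14  # -> val = 5
result = val ** 2 + a  # -> result = 29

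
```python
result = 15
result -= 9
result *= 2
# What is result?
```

Answer: 12

Derivation:
Trace (tracking result):
result = 15  # -> result = 15
result -= 9  # -> result = 6
result *= 2  # -> result = 12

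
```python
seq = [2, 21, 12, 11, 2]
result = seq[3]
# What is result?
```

Answer: 11

Derivation:
Trace (tracking result):
seq = [2, 21, 12, 11, 2]  # -> seq = [2, 21, 12, 11, 2]
result = seq[3]  # -> result = 11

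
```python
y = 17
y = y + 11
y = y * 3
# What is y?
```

Answer: 84

Derivation:
Trace (tracking y):
y = 17  # -> y = 17
y = y + 11  # -> y = 28
y = y * 3  # -> y = 84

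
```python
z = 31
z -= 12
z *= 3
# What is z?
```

Trace (tracking z):
z = 31  # -> z = 31
z -= 12  # -> z = 19
z *= 3  # -> z = 57

Answer: 57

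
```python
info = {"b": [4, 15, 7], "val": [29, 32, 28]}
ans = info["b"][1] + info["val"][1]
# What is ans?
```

Answer: 47

Derivation:
Trace (tracking ans):
info = {'b': [4, 15, 7], 'val': [29, 32, 28]}  # -> info = {'b': [4, 15, 7], 'val': [29, 32, 28]}
ans = info['b'][1] + info['val'][1]  # -> ans = 47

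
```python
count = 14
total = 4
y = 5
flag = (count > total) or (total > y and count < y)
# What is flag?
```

Answer: True

Derivation:
Trace (tracking flag):
count = 14  # -> count = 14
total = 4  # -> total = 4
y = 5  # -> y = 5
flag = count > total or (total > y and count < y)  # -> flag = True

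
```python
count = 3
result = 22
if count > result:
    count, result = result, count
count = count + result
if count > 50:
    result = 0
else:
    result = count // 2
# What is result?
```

Answer: 12

Derivation:
Trace (tracking result):
count = 3  # -> count = 3
result = 22  # -> result = 22
if count > result:  # condition is False
count = count + result  # -> count = 25
if count > 50:  # condition is False
else:
    result = count // 2  # -> result = 12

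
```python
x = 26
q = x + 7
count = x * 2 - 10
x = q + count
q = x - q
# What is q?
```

Trace (tracking q):
x = 26  # -> x = 26
q = x + 7  # -> q = 33
count = x * 2 - 10  # -> count = 42
x = q + count  # -> x = 75
q = x - q  # -> q = 42

Answer: 42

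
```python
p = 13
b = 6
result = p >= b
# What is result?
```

Trace (tracking result):
p = 13  # -> p = 13
b = 6  # -> b = 6
result = p >= b  # -> result = True

Answer: True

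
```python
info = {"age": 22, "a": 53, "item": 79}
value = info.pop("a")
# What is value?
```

Trace (tracking value):
info = {'age': 22, 'a': 53, 'item': 79}  # -> info = {'age': 22, 'a': 53, 'item': 79}
value = info.pop('a')  # -> value = 53

Answer: 53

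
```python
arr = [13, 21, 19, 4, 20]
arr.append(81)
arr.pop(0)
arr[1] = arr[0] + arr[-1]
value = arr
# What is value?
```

Answer: [21, 102, 4, 20, 81]

Derivation:
Trace (tracking value):
arr = [13, 21, 19, 4, 20]  # -> arr = [13, 21, 19, 4, 20]
arr.append(81)  # -> arr = [13, 21, 19, 4, 20, 81]
arr.pop(0)  # -> arr = [21, 19, 4, 20, 81]
arr[1] = arr[0] + arr[-1]  # -> arr = [21, 102, 4, 20, 81]
value = arr  # -> value = [21, 102, 4, 20, 81]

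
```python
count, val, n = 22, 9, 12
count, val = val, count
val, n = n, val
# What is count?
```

Answer: 9

Derivation:
Trace (tracking count):
count, val, n = (22, 9, 12)  # -> count = 22, val = 9, n = 12
count, val = (val, count)  # -> count = 9, val = 22
val, n = (n, val)  # -> val = 12, n = 22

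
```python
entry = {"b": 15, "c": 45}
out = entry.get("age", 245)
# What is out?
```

Answer: 245

Derivation:
Trace (tracking out):
entry = {'b': 15, 'c': 45}  # -> entry = {'b': 15, 'c': 45}
out = entry.get('age', 245)  # -> out = 245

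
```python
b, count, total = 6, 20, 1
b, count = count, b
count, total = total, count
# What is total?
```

Trace (tracking total):
b, count, total = (6, 20, 1)  # -> b = 6, count = 20, total = 1
b, count = (count, b)  # -> b = 20, count = 6
count, total = (total, count)  # -> count = 1, total = 6

Answer: 6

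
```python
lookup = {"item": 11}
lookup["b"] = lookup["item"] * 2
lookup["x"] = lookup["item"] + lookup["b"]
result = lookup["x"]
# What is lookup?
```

Answer: {'item': 11, 'b': 22, 'x': 33}

Derivation:
Trace (tracking lookup):
lookup = {'item': 11}  # -> lookup = {'item': 11}
lookup['b'] = lookup['item'] * 2  # -> lookup = {'item': 11, 'b': 22}
lookup['x'] = lookup['item'] + lookup['b']  # -> lookup = {'item': 11, 'b': 22, 'x': 33}
result = lookup['x']  # -> result = 33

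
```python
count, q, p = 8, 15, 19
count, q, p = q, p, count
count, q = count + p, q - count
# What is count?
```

Trace (tracking count):
count, q, p = (8, 15, 19)  # -> count = 8, q = 15, p = 19
count, q, p = (q, p, count)  # -> count = 15, q = 19, p = 8
count, q = (count + p, q - count)  # -> count = 23, q = 4

Answer: 23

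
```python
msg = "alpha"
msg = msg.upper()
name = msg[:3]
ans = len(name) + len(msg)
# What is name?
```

Answer: 'ALP'

Derivation:
Trace (tracking name):
msg = 'alpha'  # -> msg = 'alpha'
msg = msg.upper()  # -> msg = 'ALPHA'
name = msg[:3]  # -> name = 'ALP'
ans = len(name) + len(msg)  # -> ans = 8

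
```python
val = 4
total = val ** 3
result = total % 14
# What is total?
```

Answer: 64

Derivation:
Trace (tracking total):
val = 4  # -> val = 4
total = val ** 3  # -> total = 64
result = total % 14  # -> result = 8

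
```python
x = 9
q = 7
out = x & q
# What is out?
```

Trace (tracking out):
x = 9  # -> x = 9
q = 7  # -> q = 7
out = x & q  # -> out = 1

Answer: 1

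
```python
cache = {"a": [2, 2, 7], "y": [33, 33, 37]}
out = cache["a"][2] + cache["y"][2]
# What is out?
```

Trace (tracking out):
cache = {'a': [2, 2, 7], 'y': [33, 33, 37]}  # -> cache = {'a': [2, 2, 7], 'y': [33, 33, 37]}
out = cache['a'][2] + cache['y'][2]  # -> out = 44

Answer: 44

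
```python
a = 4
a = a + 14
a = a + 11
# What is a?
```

Answer: 29

Derivation:
Trace (tracking a):
a = 4  # -> a = 4
a = a + 14  # -> a = 18
a = a + 11  # -> a = 29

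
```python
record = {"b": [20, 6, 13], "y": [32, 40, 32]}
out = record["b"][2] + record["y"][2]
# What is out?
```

Answer: 45

Derivation:
Trace (tracking out):
record = {'b': [20, 6, 13], 'y': [32, 40, 32]}  # -> record = {'b': [20, 6, 13], 'y': [32, 40, 32]}
out = record['b'][2] + record['y'][2]  # -> out = 45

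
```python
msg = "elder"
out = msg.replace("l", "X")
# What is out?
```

Trace (tracking out):
msg = 'elder'  # -> msg = 'elder'
out = msg.replace('l', 'X')  # -> out = 'eXder'

Answer: 'eXder'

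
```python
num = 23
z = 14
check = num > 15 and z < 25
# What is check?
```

Answer: True

Derivation:
Trace (tracking check):
num = 23  # -> num = 23
z = 14  # -> z = 14
check = num > 15 and z < 25  # -> check = True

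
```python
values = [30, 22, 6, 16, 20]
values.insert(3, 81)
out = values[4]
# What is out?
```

Answer: 16

Derivation:
Trace (tracking out):
values = [30, 22, 6, 16, 20]  # -> values = [30, 22, 6, 16, 20]
values.insert(3, 81)  # -> values = [30, 22, 6, 81, 16, 20]
out = values[4]  # -> out = 16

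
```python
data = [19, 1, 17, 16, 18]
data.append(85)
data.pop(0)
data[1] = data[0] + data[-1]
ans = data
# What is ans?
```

Answer: [1, 86, 16, 18, 85]

Derivation:
Trace (tracking ans):
data = [19, 1, 17, 16, 18]  # -> data = [19, 1, 17, 16, 18]
data.append(85)  # -> data = [19, 1, 17, 16, 18, 85]
data.pop(0)  # -> data = [1, 17, 16, 18, 85]
data[1] = data[0] + data[-1]  # -> data = [1, 86, 16, 18, 85]
ans = data  # -> ans = [1, 86, 16, 18, 85]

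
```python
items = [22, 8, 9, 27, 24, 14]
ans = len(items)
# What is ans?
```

Answer: 6

Derivation:
Trace (tracking ans):
items = [22, 8, 9, 27, 24, 14]  # -> items = [22, 8, 9, 27, 24, 14]
ans = len(items)  # -> ans = 6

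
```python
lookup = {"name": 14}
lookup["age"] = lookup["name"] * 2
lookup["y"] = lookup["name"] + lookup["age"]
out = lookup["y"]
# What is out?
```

Trace (tracking out):
lookup = {'name': 14}  # -> lookup = {'name': 14}
lookup['age'] = lookup['name'] * 2  # -> lookup = {'name': 14, 'age': 28}
lookup['y'] = lookup['name'] + lookup['age']  # -> lookup = {'name': 14, 'age': 28, 'y': 42}
out = lookup['y']  # -> out = 42

Answer: 42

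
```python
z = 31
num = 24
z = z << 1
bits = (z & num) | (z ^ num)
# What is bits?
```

Trace (tracking bits):
z = 31  # -> z = 31
num = 24  # -> num = 24
z = z << 1  # -> z = 62
bits = z & num | z ^ num  # -> bits = 62

Answer: 62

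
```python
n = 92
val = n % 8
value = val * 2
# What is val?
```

Trace (tracking val):
n = 92  # -> n = 92
val = n % 8  # -> val = 4
value = val * 2  # -> value = 8

Answer: 4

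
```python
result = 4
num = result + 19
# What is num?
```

Trace (tracking num):
result = 4  # -> result = 4
num = result + 19  # -> num = 23

Answer: 23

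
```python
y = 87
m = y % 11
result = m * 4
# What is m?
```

Answer: 10

Derivation:
Trace (tracking m):
y = 87  # -> y = 87
m = y % 11  # -> m = 10
result = m * 4  # -> result = 40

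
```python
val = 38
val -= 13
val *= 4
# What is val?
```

Trace (tracking val):
val = 38  # -> val = 38
val -= 13  # -> val = 25
val *= 4  # -> val = 100

Answer: 100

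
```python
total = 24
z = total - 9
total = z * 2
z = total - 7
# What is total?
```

Answer: 30

Derivation:
Trace (tracking total):
total = 24  # -> total = 24
z = total - 9  # -> z = 15
total = z * 2  # -> total = 30
z = total - 7  # -> z = 23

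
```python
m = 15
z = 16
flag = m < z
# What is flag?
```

Trace (tracking flag):
m = 15  # -> m = 15
z = 16  # -> z = 16
flag = m < z  # -> flag = True

Answer: True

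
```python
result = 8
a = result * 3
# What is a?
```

Answer: 24

Derivation:
Trace (tracking a):
result = 8  # -> result = 8
a = result * 3  # -> a = 24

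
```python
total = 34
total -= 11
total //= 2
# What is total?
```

Answer: 11

Derivation:
Trace (tracking total):
total = 34  # -> total = 34
total -= 11  # -> total = 23
total //= 2  # -> total = 11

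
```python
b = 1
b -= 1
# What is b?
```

Trace (tracking b):
b = 1  # -> b = 1
b -= 1  # -> b = 0

Answer: 0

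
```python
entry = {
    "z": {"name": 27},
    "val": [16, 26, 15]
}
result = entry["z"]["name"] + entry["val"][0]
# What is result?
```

Answer: 43

Derivation:
Trace (tracking result):
entry = {'z': {'name': 27}, 'val': [16, 26, 15]}  # -> entry = {'z': {'name': 27}, 'val': [16, 26, 15]}
result = entry['z']['name'] + entry['val'][0]  # -> result = 43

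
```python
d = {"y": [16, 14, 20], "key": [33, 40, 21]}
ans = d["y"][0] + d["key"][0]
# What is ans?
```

Trace (tracking ans):
d = {'y': [16, 14, 20], 'key': [33, 40, 21]}  # -> d = {'y': [16, 14, 20], 'key': [33, 40, 21]}
ans = d['y'][0] + d['key'][0]  # -> ans = 49

Answer: 49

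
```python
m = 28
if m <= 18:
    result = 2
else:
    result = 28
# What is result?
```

Trace (tracking result):
m = 28  # -> m = 28
if m <= 18:  # condition is False
else:
    result = 28  # -> result = 28

Answer: 28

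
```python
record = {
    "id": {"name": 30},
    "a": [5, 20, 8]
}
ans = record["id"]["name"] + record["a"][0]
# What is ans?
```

Answer: 35

Derivation:
Trace (tracking ans):
record = {'id': {'name': 30}, 'a': [5, 20, 8]}  # -> record = {'id': {'name': 30}, 'a': [5, 20, 8]}
ans = record['id']['name'] + record['a'][0]  # -> ans = 35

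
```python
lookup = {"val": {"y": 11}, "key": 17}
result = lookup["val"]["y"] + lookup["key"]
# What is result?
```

Answer: 28

Derivation:
Trace (tracking result):
lookup = {'val': {'y': 11}, 'key': 17}  # -> lookup = {'val': {'y': 11}, 'key': 17}
result = lookup['val']['y'] + lookup['key']  # -> result = 28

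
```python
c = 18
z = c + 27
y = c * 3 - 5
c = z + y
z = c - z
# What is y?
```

Answer: 49

Derivation:
Trace (tracking y):
c = 18  # -> c = 18
z = c + 27  # -> z = 45
y = c * 3 - 5  # -> y = 49
c = z + y  # -> c = 94
z = c - z  # -> z = 49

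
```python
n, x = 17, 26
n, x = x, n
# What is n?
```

Answer: 26

Derivation:
Trace (tracking n):
n, x = (17, 26)  # -> n = 17, x = 26
n, x = (x, n)  # -> n = 26, x = 17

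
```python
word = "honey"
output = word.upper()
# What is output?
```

Answer: 'HONEY'

Derivation:
Trace (tracking output):
word = 'honey'  # -> word = 'honey'
output = word.upper()  # -> output = 'HONEY'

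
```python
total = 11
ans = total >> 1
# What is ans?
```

Trace (tracking ans):
total = 11  # -> total = 11
ans = total >> 1  # -> ans = 5

Answer: 5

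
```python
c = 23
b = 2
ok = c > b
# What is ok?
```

Trace (tracking ok):
c = 23  # -> c = 23
b = 2  # -> b = 2
ok = c > b  # -> ok = True

Answer: True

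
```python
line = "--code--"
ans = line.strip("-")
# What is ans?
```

Trace (tracking ans):
line = '--code--'  # -> line = '--code--'
ans = line.strip('-')  # -> ans = 'code'

Answer: 'code'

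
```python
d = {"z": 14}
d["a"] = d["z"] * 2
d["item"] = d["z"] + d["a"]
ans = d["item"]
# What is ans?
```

Trace (tracking ans):
d = {'z': 14}  # -> d = {'z': 14}
d['a'] = d['z'] * 2  # -> d = {'z': 14, 'a': 28}
d['item'] = d['z'] + d['a']  # -> d = {'z': 14, 'a': 28, 'item': 42}
ans = d['item']  # -> ans = 42

Answer: 42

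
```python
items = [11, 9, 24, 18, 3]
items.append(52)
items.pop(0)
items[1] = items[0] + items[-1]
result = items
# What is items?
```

Answer: [9, 61, 18, 3, 52]

Derivation:
Trace (tracking items):
items = [11, 9, 24, 18, 3]  # -> items = [11, 9, 24, 18, 3]
items.append(52)  # -> items = [11, 9, 24, 18, 3, 52]
items.pop(0)  # -> items = [9, 24, 18, 3, 52]
items[1] = items[0] + items[-1]  # -> items = [9, 61, 18, 3, 52]
result = items  # -> result = [9, 61, 18, 3, 52]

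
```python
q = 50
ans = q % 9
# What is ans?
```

Answer: 5

Derivation:
Trace (tracking ans):
q = 50  # -> q = 50
ans = q % 9  # -> ans = 5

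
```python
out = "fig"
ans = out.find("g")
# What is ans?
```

Trace (tracking ans):
out = 'fig'  # -> out = 'fig'
ans = out.find('g')  # -> ans = 2

Answer: 2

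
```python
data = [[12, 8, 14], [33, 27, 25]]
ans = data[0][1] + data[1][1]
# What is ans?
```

Trace (tracking ans):
data = [[12, 8, 14], [33, 27, 25]]  # -> data = [[12, 8, 14], [33, 27, 25]]
ans = data[0][1] + data[1][1]  # -> ans = 35

Answer: 35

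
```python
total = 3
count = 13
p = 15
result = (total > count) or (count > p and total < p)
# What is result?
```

Answer: False

Derivation:
Trace (tracking result):
total = 3  # -> total = 3
count = 13  # -> count = 13
p = 15  # -> p = 15
result = total > count or (count > p and total < p)  # -> result = False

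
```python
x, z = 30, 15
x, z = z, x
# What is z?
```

Answer: 30

Derivation:
Trace (tracking z):
x, z = (30, 15)  # -> x = 30, z = 15
x, z = (z, x)  # -> x = 15, z = 30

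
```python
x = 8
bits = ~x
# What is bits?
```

Trace (tracking bits):
x = 8  # -> x = 8
bits = ~x  # -> bits = -9

Answer: -9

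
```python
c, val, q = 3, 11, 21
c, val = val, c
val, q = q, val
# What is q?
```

Answer: 3

Derivation:
Trace (tracking q):
c, val, q = (3, 11, 21)  # -> c = 3, val = 11, q = 21
c, val = (val, c)  # -> c = 11, val = 3
val, q = (q, val)  # -> val = 21, q = 3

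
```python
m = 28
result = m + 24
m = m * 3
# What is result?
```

Answer: 52

Derivation:
Trace (tracking result):
m = 28  # -> m = 28
result = m + 24  # -> result = 52
m = m * 3  # -> m = 84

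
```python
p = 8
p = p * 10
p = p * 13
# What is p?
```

Trace (tracking p):
p = 8  # -> p = 8
p = p * 10  # -> p = 80
p = p * 13  # -> p = 1040

Answer: 1040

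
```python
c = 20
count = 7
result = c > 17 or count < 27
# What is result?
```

Answer: True

Derivation:
Trace (tracking result):
c = 20  # -> c = 20
count = 7  # -> count = 7
result = c > 17 or count < 27  # -> result = True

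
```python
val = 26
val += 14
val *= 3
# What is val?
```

Answer: 120

Derivation:
Trace (tracking val):
val = 26  # -> val = 26
val += 14  # -> val = 40
val *= 3  # -> val = 120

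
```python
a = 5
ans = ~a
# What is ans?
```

Answer: -6

Derivation:
Trace (tracking ans):
a = 5  # -> a = 5
ans = ~a  # -> ans = -6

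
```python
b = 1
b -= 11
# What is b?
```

Trace (tracking b):
b = 1  # -> b = 1
b -= 11  # -> b = -10

Answer: -10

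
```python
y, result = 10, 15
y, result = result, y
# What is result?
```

Trace (tracking result):
y, result = (10, 15)  # -> y = 10, result = 15
y, result = (result, y)  # -> y = 15, result = 10

Answer: 10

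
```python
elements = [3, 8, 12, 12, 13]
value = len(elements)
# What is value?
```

Answer: 5

Derivation:
Trace (tracking value):
elements = [3, 8, 12, 12, 13]  # -> elements = [3, 8, 12, 12, 13]
value = len(elements)  # -> value = 5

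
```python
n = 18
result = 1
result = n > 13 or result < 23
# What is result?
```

Trace (tracking result):
n = 18  # -> n = 18
result = 1  # -> result = 1
result = n > 13 or result < 23  # -> result = True

Answer: True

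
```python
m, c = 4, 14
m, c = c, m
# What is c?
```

Trace (tracking c):
m, c = (4, 14)  # -> m = 4, c = 14
m, c = (c, m)  # -> m = 14, c = 4

Answer: 4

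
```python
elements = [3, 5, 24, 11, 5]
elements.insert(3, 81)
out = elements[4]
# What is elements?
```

Trace (tracking elements):
elements = [3, 5, 24, 11, 5]  # -> elements = [3, 5, 24, 11, 5]
elements.insert(3, 81)  # -> elements = [3, 5, 24, 81, 11, 5]
out = elements[4]  # -> out = 11

Answer: [3, 5, 24, 81, 11, 5]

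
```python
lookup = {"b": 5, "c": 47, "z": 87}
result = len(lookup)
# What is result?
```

Answer: 3

Derivation:
Trace (tracking result):
lookup = {'b': 5, 'c': 47, 'z': 87}  # -> lookup = {'b': 5, 'c': 47, 'z': 87}
result = len(lookup)  # -> result = 3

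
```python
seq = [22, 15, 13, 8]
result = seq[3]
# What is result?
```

Trace (tracking result):
seq = [22, 15, 13, 8]  # -> seq = [22, 15, 13, 8]
result = seq[3]  # -> result = 8

Answer: 8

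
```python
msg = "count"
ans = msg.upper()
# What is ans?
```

Answer: 'COUNT'

Derivation:
Trace (tracking ans):
msg = 'count'  # -> msg = 'count'
ans = msg.upper()  # -> ans = 'COUNT'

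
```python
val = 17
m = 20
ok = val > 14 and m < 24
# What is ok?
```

Trace (tracking ok):
val = 17  # -> val = 17
m = 20  # -> m = 20
ok = val > 14 and m < 24  # -> ok = True

Answer: True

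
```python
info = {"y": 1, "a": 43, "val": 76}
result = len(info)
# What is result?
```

Answer: 3

Derivation:
Trace (tracking result):
info = {'y': 1, 'a': 43, 'val': 76}  # -> info = {'y': 1, 'a': 43, 'val': 76}
result = len(info)  # -> result = 3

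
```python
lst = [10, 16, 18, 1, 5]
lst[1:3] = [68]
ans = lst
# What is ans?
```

Trace (tracking ans):
lst = [10, 16, 18, 1, 5]  # -> lst = [10, 16, 18, 1, 5]
lst[1:3] = [68]  # -> lst = [10, 68, 1, 5]
ans = lst  # -> ans = [10, 68, 1, 5]

Answer: [10, 68, 1, 5]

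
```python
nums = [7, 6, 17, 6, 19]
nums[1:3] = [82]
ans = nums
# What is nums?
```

Trace (tracking nums):
nums = [7, 6, 17, 6, 19]  # -> nums = [7, 6, 17, 6, 19]
nums[1:3] = [82]  # -> nums = [7, 82, 6, 19]
ans = nums  # -> ans = [7, 82, 6, 19]

Answer: [7, 82, 6, 19]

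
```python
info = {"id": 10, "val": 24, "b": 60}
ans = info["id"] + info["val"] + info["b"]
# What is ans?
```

Trace (tracking ans):
info = {'id': 10, 'val': 24, 'b': 60}  # -> info = {'id': 10, 'val': 24, 'b': 60}
ans = info['id'] + info['val'] + info['b']  # -> ans = 94

Answer: 94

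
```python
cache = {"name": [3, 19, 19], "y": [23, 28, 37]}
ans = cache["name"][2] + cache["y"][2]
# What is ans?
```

Answer: 56

Derivation:
Trace (tracking ans):
cache = {'name': [3, 19, 19], 'y': [23, 28, 37]}  # -> cache = {'name': [3, 19, 19], 'y': [23, 28, 37]}
ans = cache['name'][2] + cache['y'][2]  # -> ans = 56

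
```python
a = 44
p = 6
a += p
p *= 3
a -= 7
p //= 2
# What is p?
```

Answer: 9

Derivation:
Trace (tracking p):
a = 44  # -> a = 44
p = 6  # -> p = 6
a += p  # -> a = 50
p *= 3  # -> p = 18
a -= 7  # -> a = 43
p //= 2  # -> p = 9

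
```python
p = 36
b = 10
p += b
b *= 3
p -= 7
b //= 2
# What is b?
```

Answer: 15

Derivation:
Trace (tracking b):
p = 36  # -> p = 36
b = 10  # -> b = 10
p += b  # -> p = 46
b *= 3  # -> b = 30
p -= 7  # -> p = 39
b //= 2  # -> b = 15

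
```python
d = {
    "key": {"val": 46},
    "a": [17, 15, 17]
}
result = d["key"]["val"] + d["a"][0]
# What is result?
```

Trace (tracking result):
d = {'key': {'val': 46}, 'a': [17, 15, 17]}  # -> d = {'key': {'val': 46}, 'a': [17, 15, 17]}
result = d['key']['val'] + d['a'][0]  # -> result = 63

Answer: 63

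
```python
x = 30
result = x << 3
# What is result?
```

Trace (tracking result):
x = 30  # -> x = 30
result = x << 3  # -> result = 240

Answer: 240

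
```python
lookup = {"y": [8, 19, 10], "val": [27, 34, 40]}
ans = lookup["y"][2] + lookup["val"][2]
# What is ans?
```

Trace (tracking ans):
lookup = {'y': [8, 19, 10], 'val': [27, 34, 40]}  # -> lookup = {'y': [8, 19, 10], 'val': [27, 34, 40]}
ans = lookup['y'][2] + lookup['val'][2]  # -> ans = 50

Answer: 50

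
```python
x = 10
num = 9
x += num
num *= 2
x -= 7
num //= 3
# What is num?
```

Trace (tracking num):
x = 10  # -> x = 10
num = 9  # -> num = 9
x += num  # -> x = 19
num *= 2  # -> num = 18
x -= 7  # -> x = 12
num //= 3  # -> num = 6

Answer: 6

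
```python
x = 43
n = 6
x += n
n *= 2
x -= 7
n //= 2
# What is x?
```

Answer: 42

Derivation:
Trace (tracking x):
x = 43  # -> x = 43
n = 6  # -> n = 6
x += n  # -> x = 49
n *= 2  # -> n = 12
x -= 7  # -> x = 42
n //= 2  # -> n = 6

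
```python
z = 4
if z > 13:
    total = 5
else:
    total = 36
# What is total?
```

Answer: 36

Derivation:
Trace (tracking total):
z = 4  # -> z = 4
if z > 13:  # condition is False
else:
    total = 36  # -> total = 36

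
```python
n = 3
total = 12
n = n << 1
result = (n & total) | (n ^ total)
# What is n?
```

Answer: 6

Derivation:
Trace (tracking n):
n = 3  # -> n = 3
total = 12  # -> total = 12
n = n << 1  # -> n = 6
result = n & total | n ^ total  # -> result = 14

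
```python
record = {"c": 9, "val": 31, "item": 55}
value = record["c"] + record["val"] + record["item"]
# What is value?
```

Answer: 95

Derivation:
Trace (tracking value):
record = {'c': 9, 'val': 31, 'item': 55}  # -> record = {'c': 9, 'val': 31, 'item': 55}
value = record['c'] + record['val'] + record['item']  # -> value = 95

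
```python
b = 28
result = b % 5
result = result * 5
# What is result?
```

Answer: 15

Derivation:
Trace (tracking result):
b = 28  # -> b = 28
result = b % 5  # -> result = 3
result = result * 5  # -> result = 15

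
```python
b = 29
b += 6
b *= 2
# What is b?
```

Answer: 70

Derivation:
Trace (tracking b):
b = 29  # -> b = 29
b += 6  # -> b = 35
b *= 2  # -> b = 70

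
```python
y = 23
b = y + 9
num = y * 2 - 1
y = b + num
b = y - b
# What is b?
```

Answer: 45

Derivation:
Trace (tracking b):
y = 23  # -> y = 23
b = y + 9  # -> b = 32
num = y * 2 - 1  # -> num = 45
y = b + num  # -> y = 77
b = y - b  # -> b = 45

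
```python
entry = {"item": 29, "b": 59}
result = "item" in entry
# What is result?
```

Answer: True

Derivation:
Trace (tracking result):
entry = {'item': 29, 'b': 59}  # -> entry = {'item': 29, 'b': 59}
result = 'item' in entry  # -> result = True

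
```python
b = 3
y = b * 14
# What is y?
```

Answer: 42

Derivation:
Trace (tracking y):
b = 3  # -> b = 3
y = b * 14  # -> y = 42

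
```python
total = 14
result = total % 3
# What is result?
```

Answer: 2

Derivation:
Trace (tracking result):
total = 14  # -> total = 14
result = total % 3  # -> result = 2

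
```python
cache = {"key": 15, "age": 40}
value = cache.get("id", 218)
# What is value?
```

Answer: 218

Derivation:
Trace (tracking value):
cache = {'key': 15, 'age': 40}  # -> cache = {'key': 15, 'age': 40}
value = cache.get('id', 218)  # -> value = 218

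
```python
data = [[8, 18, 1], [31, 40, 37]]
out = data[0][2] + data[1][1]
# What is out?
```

Trace (tracking out):
data = [[8, 18, 1], [31, 40, 37]]  # -> data = [[8, 18, 1], [31, 40, 37]]
out = data[0][2] + data[1][1]  # -> out = 41

Answer: 41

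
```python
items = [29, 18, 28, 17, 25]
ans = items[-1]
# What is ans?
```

Answer: 25

Derivation:
Trace (tracking ans):
items = [29, 18, 28, 17, 25]  # -> items = [29, 18, 28, 17, 25]
ans = items[-1]  # -> ans = 25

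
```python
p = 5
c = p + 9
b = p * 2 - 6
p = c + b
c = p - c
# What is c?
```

Trace (tracking c):
p = 5  # -> p = 5
c = p + 9  # -> c = 14
b = p * 2 - 6  # -> b = 4
p = c + b  # -> p = 18
c = p - c  # -> c = 4

Answer: 4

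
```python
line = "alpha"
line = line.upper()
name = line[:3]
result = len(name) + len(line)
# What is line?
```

Answer: 'ALPHA'

Derivation:
Trace (tracking line):
line = 'alpha'  # -> line = 'alpha'
line = line.upper()  # -> line = 'ALPHA'
name = line[:3]  # -> name = 'ALP'
result = len(name) + len(line)  # -> result = 8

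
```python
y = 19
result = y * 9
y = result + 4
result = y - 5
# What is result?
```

Answer: 170

Derivation:
Trace (tracking result):
y = 19  # -> y = 19
result = y * 9  # -> result = 171
y = result + 4  # -> y = 175
result = y - 5  # -> result = 170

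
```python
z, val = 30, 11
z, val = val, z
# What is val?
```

Answer: 30

Derivation:
Trace (tracking val):
z, val = (30, 11)  # -> z = 30, val = 11
z, val = (val, z)  # -> z = 11, val = 30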